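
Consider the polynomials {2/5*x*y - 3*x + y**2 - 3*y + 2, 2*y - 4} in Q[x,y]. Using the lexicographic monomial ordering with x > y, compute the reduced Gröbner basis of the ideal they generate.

f_1 = 2/5*x*y - 3*x + y**2 - 3*y + 2, LT = x*y.
f_2 = 2*y - 4, LT = y.

S(f_1,f_2): lcm = x*y. S = -11/2*x + 5/2*y**2 - 15/2*y + 5.
  reduce S modulo (f_1, f_2):
  remainder -11/2*x ≠ 0; add g_3 = -11/2*x to the basis.

The other S-polynomials (S(f_1,g_3), S(f_2,g_3)) all reduce to 0 modulo the current basis, so we have a Gröbner basis.
Inter-reduce: drop elements whose leading term is divisible by another's, tail-reduce, and make monic.

G = {x, y - 2}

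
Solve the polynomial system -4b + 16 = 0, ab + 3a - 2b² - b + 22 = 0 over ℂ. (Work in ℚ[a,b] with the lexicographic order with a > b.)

{(2, 4)}

Compute a lex Gröbner basis by Buchberger's algorithm.
f_1 = -4b + 16, LT = b.
f_2 = ab + 3a - 2b² - b + 22, LT = ab.

S(f_1,f_2): lcm = ab. S = -7a + 2b² + b - 22.
  reduce S modulo (f_1, f_2):
  remainder -7a + 14 ≠ 0; add h_3 = -7a + 14 to the basis.

The other S-polynomials (S(f_1,h_3), S(f_2,h_3)) all reduce to 0 modulo the current basis, so we have a Gröbner basis.
Inter-reduce: drop elements whose leading term is divisible by another's, tail-reduce, and make monic.
Reduced Gröbner basis: {a - 2, b - 4}.

Elimination: the polynomial b - 4 lies in the elimination ideal for b, so b ∈ {4}. For each such b, the remaining basis elements (now univariate) give the rest of the solution.
  b = 4: the earlier basis element becomes a - 2 = 0, giving a = 2 — point (2, 4).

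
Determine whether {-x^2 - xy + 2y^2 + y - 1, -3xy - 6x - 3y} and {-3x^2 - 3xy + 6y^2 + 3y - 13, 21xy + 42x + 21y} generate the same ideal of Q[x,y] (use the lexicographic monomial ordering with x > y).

No, the ideals differ.

For a fixed monomial order, each ideal has a unique reduced Gröbner basis; comparing bases decides equality.
Buchberger on the first generating set:
f_1 = -x^2 - xy + 2y^2 + y - 1, LT = x^2.
f_2 = -3xy - 6x - 3y, LT = xy.

S(f_1,f_2): lcm = x^2y. S = -2x^2 + xy^2 - xy - 2y^3 - y^2 + y.
  reduce S modulo (f_1, f_2):
  remainder 2x - 2y^3 - 6y^2 + 2 ≠ 0; add g_3 = 2x - 2y^3 - 6y^2 + 2 to the basis.

S(f_2,g_3): lcm = xy. S = 2x + y^4 + 3y^3.
  reduce S modulo (f_1, f_2, g_3):
  remainder y^4 + 5y^3 + 6y^2 - 2 ≠ 0; add g_4 = y^4 + 5y^3 + 6y^2 - 2 to the basis.

The other S-polynomials (S(f_1,g_3), S(f_1,g_4), S(f_2,g_4), S(g_3,g_4)) all reduce to 0 modulo the current basis, so we have a Gröbner basis.
Inter-reduce: drop elements whose leading term is divisible by another's, tail-reduce, and make monic.
Reduced Gröbner basis: {x - y^3 - 3y^2 + 1, y^4 + 5y^3 + 6y^2 - 2}.

Buchberger on the second generating set:
h_1 = -3x^2 - 3xy + 6y^2 + 3y - 13, LT = x^2.
h_2 = 21xy + 42x + 21y, LT = xy.

S(h_1,h_2): lcm = x^2y. S = -2x^2 + xy^2 - xy - 2y^3 - y^2 + 13/3y.
  reduce S modulo (h_1, h_2):
  remainder 2x - 2y^3 - 6y^2 + 10/3y + 26/3 ≠ 0; add k_3 = 2x - 2y^3 - 6y^2 + 10/3y + 26/3 to the basis.

S(h_2,k_3): lcm = xy. S = 2x + y^4 + 3y^3 - 5/3y^2 - 10/3y.
  reduce S modulo (h_1, h_2, k_3):
  remainder y^4 + 5y^3 + 13/3y^2 - 20/3y - 26/3 ≠ 0; add k_4 = y^4 + 5y^3 + 13/3y^2 - 20/3y - 26/3 to the basis.

The other S-polynomials (S(h_1,k_3), S(h_1,k_4), S(h_2,k_4), S(k_3,k_4)) all reduce to 0 modulo the current basis, so we have a Gröbner basis.
Inter-reduce: drop elements whose leading term is divisible by another's, tail-reduce, and make monic.
Reduced Gröbner basis: {x - y^3 - 3y^2 + 5/3y + 13/3, y^4 + 5y^3 + 13/3y^2 - 20/3y - 26/3}.

These differ, so the ideals are not equal.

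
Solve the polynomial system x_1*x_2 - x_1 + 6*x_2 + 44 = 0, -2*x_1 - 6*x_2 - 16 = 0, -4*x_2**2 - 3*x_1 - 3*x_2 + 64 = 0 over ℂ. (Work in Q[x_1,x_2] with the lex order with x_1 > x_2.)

{(4, -4)}

Compute a lex Gröbner basis by Buchberger's algorithm.
f_1 = x_1*x_2 - x_1 + 6*x_2 + 44, LT = x_1*x_2.
f_2 = -2*x_1 - 6*x_2 - 16, LT = x_1.
f_3 = -3*x_1 - 4*x_2**2 - 3*x_2 + 64, LT = x_1.

S(f_1,f_2): lcm = x_1*x_2. S = -x_1 - 3*x_2**2 - 2*x_2 + 44.
  reduce S modulo (f_1, f_2, f_3):
  remainder -3*x_2**2 + x_2 + 52 ≠ 0; add h_4 = -3*x_2**2 + x_2 + 52 to the basis.

S(f_1,f_3): lcm = x_1*x_2. S = -x_1 - 4/3*x_2**3 - x_2**2 + 82/3*x_2 + 44.
  reduce S modulo (f_1, f_2, f_3, h_4):
  remainder 182/27*x_2 + 728/27 ≠ 0; add h_5 = 182/27*x_2 + 728/27 to the basis.

The other S-polynomials (S(f_2,f_3), S(f_1,h_4), S(f_2,h_4), S(f_3,h_4), S(f_1,h_5), S(f_2,h_5), S(f_3,h_5), S(h_4,h_5)) all reduce to 0 modulo the current basis, so we have a Gröbner basis.
Inter-reduce: drop elements whose leading term is divisible by another's, tail-reduce, and make monic.
Reduced Gröbner basis: {x_1 - 4, x_2 + 4}.

From the last basis element, x_2 + 4 = 0, so x_2 takes values in {-4}. Each choice, substituted upward through the basis, yields the corresponding point(s) of the solution set.
  x_2 = -4: the earlier basis element becomes x_1 - 4 = 0, giving x_1 = 4 — point (4, -4).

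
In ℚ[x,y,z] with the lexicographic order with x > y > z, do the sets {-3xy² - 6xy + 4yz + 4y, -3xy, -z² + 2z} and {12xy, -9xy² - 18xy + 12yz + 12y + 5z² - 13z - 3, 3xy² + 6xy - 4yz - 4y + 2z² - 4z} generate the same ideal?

Two ideals are equal iff their reduced Gröbner bases coincide (the reduced basis is unique for a fixed ordering).
Buchberger on the first generating set:
f_1 = -3xy² - 6xy + 4yz + 4y, LT = xy².
f_2 = -3xy, LT = xy.
f_3 = -z² + 2z, LT = z².

S(f_1,f_2): lcm = xy². S = 2xy - 4/3yz - 4/3y.
  reduce S modulo (f_1, f_2, f_3):
  remainder -4/3yz - 4/3y ≠ 0; add g_4 = -4/3yz - 4/3y to the basis.

S(f_1,g_4): lcm = xy²z. S = -xy² + 2xyz - 4/3yz² - 4/3yz.
  reduce S modulo (f_1, f_2, f_3, g_4):
  remainder 4y ≠ 0; add g_5 = 4y to the basis.

The other S-polynomials (S(f_1,f_3), S(f_2,f_3), S(f_2,g_4), S(f_3,g_4), S(f_1,g_5), S(f_2,g_5), S(f_3,g_5), S(g_4,g_5)) all reduce to 0 modulo the current basis, so we have a Gröbner basis.
Inter-reduce: drop elements whose leading term is divisible by another's, tail-reduce, and make monic.
Reduced Gröbner basis: {y, z² - 2z}.

Buchberger on the second generating set:
h_1 = 12xy, LT = xy.
h_2 = -9xy² - 18xy + 12yz + 12y + 5z² - 13z - 3, LT = xy².
h_3 = 3xy² + 6xy - 4yz - 4y + 2z² - 4z, LT = xy².

S(h_1,h_2): lcm = xy². S = -2xy + 4/3yz + 4/3y + 5/9z² - 13/9z - ⅓.
  reduce S modulo (h_1, h_2, h_3):
  remainder 4/3yz + 4/3y + 5/9z² - 13/9z - ⅓ ≠ 0; add k_4 = 4/3yz + 4/3y + 5/9z² - 13/9z - ⅓ to the basis.

S(h_1,h_3): lcm = xy². S = -2xy + 4/3yz + 4/3y - ⅔z² + 4/3z.
  reduce S modulo (h_1, h_2, h_3, k_4):
  remainder -11/9z² + 25/9z + ⅓ ≠ 0; add k_5 = -11/9z² + 25/9z + ⅓ to the basis.

S(h_1,k_4): lcm = xyz. S = -xy - 5/12xz² + 13/12xz + ¼x.
  reduce S modulo (h_1, h_2, h_3, k_4, k_5):
  remainder 3/22xz + 3/22x ≠ 0; add k_6 = 3/22xz + 3/22x to the basis.

S(k_4,k_5): lcm = yz². S = 36/11yz + 3/11y + 5/12z³ - 13/12z² - ¼z.
  reduce S modulo (h_1, h_2, h_3, k_4, k_5, k_6):
  remainder -3y + 9/22 ≠ 0; add k_7 = -3y + 9/22 to the basis.

S(k_5,k_6): lcm = xz². S = -36/11xz - 3/11x.
  reduce S modulo (h_1, h_2, h_3, k_4, k_5, k_6, k_7):
  remainder 3x ≠ 0; add k_8 = 3x to the basis.

The other S-polynomials (S(h_2,h_3), S(h_2,k_4), S(h_3,k_4), S(h_1,k_5), S(h_2,k_5), S(h_3,k_5), S(h_1,k_6), S(h_2,k_6), S(h_3,k_6), S(k_4,k_6), S(h_1,k_7), S(h_2,k_7), S(h_3,k_7), S(k_4,k_7), S(k_5,k_7), S(k_6,k_7), S(h_1,k_8), S(h_2,k_8), S(h_3,k_8), S(k_4,k_8), S(k_5,k_8), S(k_6,k_8), S(k_7,k_8)) all reduce to 0 modulo the current basis, so we have a Gröbner basis.
Inter-reduce: drop elements whose leading term is divisible by another's, tail-reduce, and make monic.
Reduced Gröbner basis: {x, y - 3/22, z² - 25/11z - 3/11}.

Since the reduced bases disagree, the two ideals are not the same.

No, the ideals differ.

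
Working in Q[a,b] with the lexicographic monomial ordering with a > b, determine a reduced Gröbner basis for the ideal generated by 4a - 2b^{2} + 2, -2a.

G = {a, b^{2} - 1}

Buchberger's algorithm terminates because the ascending chain of leading-term ideals stabilizes.

f_1 = 4a - 2b^{2} + 2, LT = a.
f_2 = -2a, LT = a.

S(f_1,f_2): lcm = a. S = -\tfrac{1}{2}b^{2} + \tfrac{1}{2}.
  leading term b^{2}: no divisor's leading term divides it; move -\tfrac{1}{2}b^{2} to the remainder.
  leading term 1: no divisor's leading term divides it; move \tfrac{1}{2} to the remainder.
  remainder -\tfrac{1}{2}b^{2} + \tfrac{1}{2} ≠ 0; add g_3 = -\tfrac{1}{2}b^{2} + \tfrac{1}{2} to the basis.

The other S-polynomials (S(f_1,g_3), S(f_2,g_3)) all reduce to 0 modulo the current basis, so we have a Gröbner basis.
Inter-reduce: drop elements whose leading term is divisible by another's, tail-reduce, and make monic.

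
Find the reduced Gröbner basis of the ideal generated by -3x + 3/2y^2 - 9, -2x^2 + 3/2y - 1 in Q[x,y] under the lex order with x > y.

G = {x - 1/2y^2 + 3, y^4 - 12y^2 - 3y + 38}

f_1 = -3x + 3/2y^2 - 9, LT = x.
f_2 = -2x^2 + 3/2y - 1, LT = x^2.

S(f_1,f_2): lcm = x^2. S = -1/2xy^2 + 3x + 3/4y - 1/2.
  reduce S modulo (f_1, f_2):
  remainder -1/4y^4 + 3y^2 + 3/4y - 19/2 ≠ 0; add g_3 = -1/4y^4 + 3y^2 + 3/4y - 19/2 to the basis.

The other S-polynomials (S(f_1,g_3), S(f_2,g_3)) all reduce to 0 modulo the current basis, so we have a Gröbner basis.
Inter-reduce: drop elements whose leading term is divisible by another's, tail-reduce, and make monic.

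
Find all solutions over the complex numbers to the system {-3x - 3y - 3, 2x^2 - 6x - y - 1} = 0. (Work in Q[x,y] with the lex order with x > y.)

Compute a lex Gröbner basis by Buchberger's algorithm.
f_1 = -3x - 3y - 3, LT = x.
f_2 = 2x^2 - 6x - y - 1, LT = x^2.

S(f_1,f_2): lcm = x^2. S = xy + 4x + 1/2y + 1/2.
  leading term xy: subtract (-1/3y)·f_1 from xy + 4x + 1/2y + 1/2 → 4x - y^2 - 1/2y + 1/2
  leading term x: subtract (-4/3)·f_1 from 4x - y^2 - 1/2y + 1/2 → -y^2 - 9/2y - 7/2
  leading term y^2: no divisor's leading term divides it; move -y^2 to the remainder.
  leading term y: no divisor's leading term divides it; move -9/2y to the remainder.
  leading term 1: no divisor's leading term divides it; move -7/2 to the remainder.
  remainder -y^2 - 9/2y - 7/2 ≠ 0; add h_3 = -y^2 - 9/2y - 7/2 to the basis.

S(f_1,h_3): leading monomials are coprime, so the S-polynomial reduces to 0 (Buchberger's first criterion).
S(f_2,h_3): leading monomials are coprime, so the S-polynomial reduces to 0 (Buchberger's first criterion).
Every S-polynomial of the final basis reduces to 0, so we have a Gröbner basis.
Inter-reduce: drop elements whose leading term is divisible by another's, tail-reduce, and make monic.
Reduced Gröbner basis: {x + y + 1, y^2 + 9/2y + 7/2}.

Since the basis is lex-ordered, y^2 + 9/2y + 7/2 is univariate in y. Its roots are {-7/2, -1}. Back-substituting each root into the other basis elements fixes the other coordinates.
  y = -7/2: the earlier basis element becomes x - 5/2 = 0, giving x = 5/2 — point (5/2, -7/2).
  y = -1: the earlier basis element becomes x = 0, giving x = 0 — point (0, -1).
Each listed point satisfies every original equation (direct substitution).

{(5/2, -7/2), (0, -1)}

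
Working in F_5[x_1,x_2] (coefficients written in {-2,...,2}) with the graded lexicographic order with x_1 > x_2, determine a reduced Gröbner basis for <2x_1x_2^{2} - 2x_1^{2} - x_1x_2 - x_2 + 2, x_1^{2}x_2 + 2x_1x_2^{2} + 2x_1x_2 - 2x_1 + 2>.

G = {x_1^{3} - 2x_1^{2} + x_2^{2} - x_1 - x_2 + 2, x_1^{2}x_2 + 2x_1^{2} - 2x_1x_2 - 2x_1 + x_2, x_1x_2^{2} - x_1^{2} + 2x_1x_2 + 2x_2 + 1, x_2^{3} - 2x_1^{2} - 2x_1x_2 + x_2^{2} - 2x_1 - 1}

Buchberger's algorithm terminates because the ascending chain of leading-term ideals stabilizes.

f_1 = 2x_1x_2^{2} - 2x_1^{2} - x_1x_2 - x_2 + 2, LT = x_1x_2^{2}.
f_2 = x_1^{2}x_2 + 2x_1x_2^{2} + 2x_1x_2 - 2x_1 + 2, LT = x_1^{2}x_2.

S(f_1,f_2): lcm = x_1^{2}x_2^{2}. S = -2x_1x_2^{3} - x_1^{3} + 2x_1^{2}x_2 - 2x_1x_2^{2} - x_1x_2 + x_1 - 2x_2.
  leading term x_1x_2^{3}: subtract (-x_2)·f_1 from -2x_1x_2^{3} - x_1^{3} + 2x_1^{2}x_2 - 2x_1x_2^{2} - x_1x_2 + x_1 - 2x_2 → -x_1^{3} + 2x_1x_2^{2} - x_1x_2 - x_2^{2} + x_1
  leading term x_1^{3}: no divisor's leading term divides it; move -x_1^{3} to the remainder.
  leading term x_1x_2^{2}: subtract (1)·f_1 from 2x_1x_2^{2} - x_1x_2 - x_2^{2} + x_1 → 2x_1^{2} - x_2^{2} + x_1 + x_2 - 2
  leading term x_1^{2}: no divisor's leading term divides it; move 2x_1^{2} to the remainder.
  leading term x_2^{2}: no divisor's leading term divides it; move -x_2^{2} to the remainder.
  leading term x_1: no divisor's leading term divides it; move x_1 to the remainder.
  leading term x_2: no divisor's leading term divides it; move x_2 to the remainder.
  leading term 1: no divisor's leading term divides it; move -2 to the remainder.
  remainder -x_1^{3} + 2x_1^{2} - x_2^{2} + x_1 + x_2 - 2 ≠ 0; add g_3 = -x_1^{3} + 2x_1^{2} - x_2^{2} + x_1 + x_2 - 2 to the basis.

S(f_1,g_3): lcm = x_1^{3}x_2^{2}. S = -x_1^{4} + 2x_1^{3}x_2 + 2x_1^{2}x_2^{2} - x_2^{4} + 2x_1^{2}x_2 + x_1x_2^{2} + x_2^{3} + x_1^{2} - 2x_2^{2}.
  leading term x_1^{4}: subtract (x_1)·g_3 from -x_1^{4} + 2x_1^{3}x_2 + 2x_1^{2}x_2^{2} - x_2^{4} + 2x_1^{2}x_2 + x_1x_2^{2} + x_2^{3} + x_1^{2} - 2x_2^{2} → 2x_1^{3}x_2 + 2x_1^{2}x_2^{2} - x_2^{4} - 2x_1^{3} + 2x_1^{2}x_2 + 2x_1x_2^{2} + x_2^{3} - x_1x_2 - 2x_2^{2} + 2x_1
  leading term x_1^{3}x_2: subtract (2x_1)·f_2 from 2x_1^{3}x_2 + 2x_1^{2}x_2^{2} - x_2^{4} - 2x_1^{3} + 2x_1^{2}x_2 + 2x_1x_2^{2} + x_2^{3} - x_1x_2 - 2x_2^{2} + 2x_1 → -2x_1^{2}x_2^{2} - x_2^{4} - 2x_1^{3} - 2x_1^{2}x_2 + 2x_1x_2^{2} + x_2^{3} - x_1^{2} - x_1x_2 - 2x_2^{2} - 2x_1
  leading term x_1^{2}x_2^{2}: subtract (-x_1)·f_1 from -2x_1^{2}x_2^{2} - x_2^{4} - 2x_1^{3} - 2x_1^{2}x_2 + 2x_1x_2^{2} + x_2^{3} - x_1^{2} - x_1x_2 - 2x_2^{2} - 2x_1 → -x_2^{4} + x_1^{3} + 2x_1^{2}x_2 + 2x_1x_2^{2} + x_2^{3} - x_1^{2} - 2x_1x_2 - 2x_2^{2}
  leading term x_2^{4}: no divisor's leading term divides it; move -x_2^{4} to the remainder.
  leading term x_1^{3}: subtract (-1)·g_3 from x_1^{3} + 2x_1^{2}x_2 + 2x_1x_2^{2} + x_2^{3} - x_1^{2} - 2x_1x_2 - 2x_2^{2} → 2x_1^{2}x_2 + 2x_1x_2^{2} + x_2^{3} + x_1^{2} - 2x_1x_2 + 2x_2^{2} + x_1 + x_2 - 2
  leading term x_1^{2}x_2: subtract (2)·f_2 from 2x_1^{2}x_2 + 2x_1x_2^{2} + x_2^{3} + x_1^{2} - 2x_1x_2 + 2x_2^{2} + x_1 + x_2 - 2 → -2x_1x_2^{2} + x_2^{3} + x_1^{2} - x_1x_2 + 2x_2^{2} + x_2 - 1
  leading term x_1x_2^{2}: subtract (-1)·f_1 from -2x_1x_2^{2} + x_2^{3} + x_1^{2} - x_1x_2 + 2x_2^{2} + x_2 - 1 → x_2^{3} - x_1^{2} - 2x_1x_2 + 2x_2^{2} + 1
  leading term x_2^{3}: no divisor's leading term divides it; move x_2^{3} to the remainder.
  leading term x_1^{2}: no divisor's leading term divides it; move -x_1^{2} to the remainder.
  leading term x_1x_2: no divisor's leading term divides it; move -2x_1x_2 to the remainder.
  leading term x_2^{2}: no divisor's leading term divides it; move 2x_2^{2} to the remainder.
  leading term 1: no divisor's leading term divides it; move 1 to the remainder.
  remainder -x_2^{4} + x_2^{3} - x_1^{2} - 2x_1x_2 + 2x_2^{2} + 1 ≠ 0; add g_4 = -x_2^{4} + x_2^{3} - x_1^{2} - 2x_1x_2 + 2x_2^{2} + 1 to the basis.

S(f_2,g_3): lcm = x_1^{3}x_2. S = 2x_1^{2}x_2^{2} - x_1^{2}x_2 - x_2^{3} - 2x_1^{2} + x_1x_2 + x_2^{2} + 2x_1 - 2x_2.
  leading term x_1^{2}x_2^{2}: subtract (x_1)·f_1 from 2x_1^{2}x_2^{2} - x_1^{2}x_2 - x_2^{3} - 2x_1^{2} + x_1x_2 + x_2^{2} + 2x_1 - 2x_2 → 2x_1^{3} - x_2^{3} - 2x_1^{2} + 2x_1x_2 + x_2^{2} - 2x_2
  leading term x_1^{3}: subtract (-2)·g_3 from 2x_1^{3} - x_2^{3} - 2x_1^{2} + 2x_1x_2 + x_2^{2} - 2x_2 → -x_2^{3} + 2x_1^{2} + 2x_1x_2 - x_2^{2} + 2x_1 + 1
  leading term x_2^{3}: no divisor's leading term divides it; move -x_2^{3} to the remainder.
  leading term x_1^{2}: no divisor's leading term divides it; move 2x_1^{2} to the remainder.
  leading term x_1x_2: no divisor's leading term divides it; move 2x_1x_2 to the remainder.
  leading term x_2^{2}: no divisor's leading term divides it; move -x_2^{2} to the remainder.
  leading term x_1: no divisor's leading term divides it; move 2x_1 to the remainder.
  leading term 1: no divisor's leading term divides it; move 1 to the remainder.
  remainder -x_2^{3} + 2x_1^{2} + 2x_1x_2 - x_2^{2} + 2x_1 + 1 ≠ 0; add g_5 = -x_2^{3} + 2x_1^{2} + 2x_1x_2 - x_2^{2} + 2x_1 + 1 to the basis.

The other S-polynomials (S(f_1,g_4), S(f_2,g_4), S(g_3,g_4), S(f_1,g_5), S(f_2,g_5), S(g_3,g_5), S(g_4,g_5)) all reduce to 0 modulo the current basis, so we have a Gröbner basis.
Inter-reduce: drop elements whose leading term is divisible by another's, tail-reduce, and make monic.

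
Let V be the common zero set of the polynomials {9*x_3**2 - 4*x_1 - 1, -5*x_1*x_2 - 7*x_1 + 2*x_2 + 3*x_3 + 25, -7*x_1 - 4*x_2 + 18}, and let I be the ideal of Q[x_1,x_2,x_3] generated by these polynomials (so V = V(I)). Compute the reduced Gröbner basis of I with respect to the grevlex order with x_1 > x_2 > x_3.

f_1 = 9*x_3**2 - 4*x_1 - 1, LT = x_3**2.
f_2 = -5*x_1*x_2 - 7*x_1 + 2*x_2 + 3*x_3 + 25, LT = x_1*x_2.
f_3 = -7*x_1 - 4*x_2 + 18, LT = x_1.

S(f_2,f_3): lcm = x_1*x_2. S = -4/7*x_2**2 + 7/5*x_1 + 76/35*x_2 - 3/5*x_3 - 5.
  reduce S modulo (f_1, f_2, f_3):
  remainder -4/7*x_2**2 + 48/35*x_2 - 3/5*x_3 - 7/5 ≠ 0; add g_4 = -4/7*x_2**2 + 48/35*x_2 - 3/5*x_3 - 7/5 to the basis.

The other S-polynomials (S(f_1,f_2), S(f_1,f_3), S(f_1,g_4), S(f_2,g_4), S(f_3,g_4)) all reduce to 0 modulo the current basis, so we have a Gröbner basis.
Inter-reduce: drop elements whose leading term is divisible by another's, tail-reduce, and make monic.

G = {x_2**2 - 12/5*x_2 + 21/20*x_3 + 49/20, x_3**2 + 16/63*x_2 - 79/63, x_1 + 4/7*x_2 - 18/7}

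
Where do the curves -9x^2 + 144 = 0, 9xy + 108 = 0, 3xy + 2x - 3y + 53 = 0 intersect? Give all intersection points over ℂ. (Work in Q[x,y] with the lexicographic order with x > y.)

{(-4, 3)}

Compute a lex Gröbner basis by Buchberger's algorithm.
f_1 = -9x^2 + 144, LT = x^2.
f_2 = 9xy + 108, LT = xy.
f_3 = 3xy + 2x - 3y + 53, LT = xy.

S(f_1,f_2): lcm = x^2y. S = -12x - 16y.
  reduce S modulo (f_1, f_2, f_3):
  remainder -12x - 16y ≠ 0; add h_4 = -12x - 16y to the basis.

S(f_1,f_3): lcm = x^2y. S = -2/3x^2 + xy - 53/3x - 16y.
  reduce S modulo (f_1, f_2, f_3, h_4):
  remainder 68/9y - 68/3 ≠ 0; add h_5 = 68/9y - 68/3 to the basis.

The other S-polynomials (S(f_2,f_3), S(f_1,h_4), S(f_2,h_4), S(f_3,h_4), S(f_1,h_5), S(f_2,h_5), S(f_3,h_5), S(h_4,h_5)) all reduce to 0 modulo the current basis, so we have a Gröbner basis.
Inter-reduce: drop elements whose leading term is divisible by another's, tail-reduce, and make monic.
Reduced Gröbner basis: {x + 4, y - 3}.

The lex basis is triangular: the last element involves only y. Solving y - 3 = 0 gives y ∈ {3}; substituting each value into the earlier elements determines the remaining variables.
  y = 3: the earlier basis element becomes x + 4 = 0, giving x = -4 — point (-4, 3).
Zero-dimensionality of the ideal guarantees finitely many solutions over ℂ.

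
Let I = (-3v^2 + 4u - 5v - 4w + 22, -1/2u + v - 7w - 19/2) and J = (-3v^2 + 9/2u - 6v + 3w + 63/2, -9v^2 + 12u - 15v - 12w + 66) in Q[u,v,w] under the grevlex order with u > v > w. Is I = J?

Yes, the ideals are equal.

For a fixed monomial order, each ideal has a unique reduced Gröbner basis; comparing bases decides equality.
Buchberger on the first generating set:
f_1 = -3v^2 + 4u - 5v - 4w + 22, LT = v^2.
f_2 = -1/2u + v - 7w - 19/2, LT = u.

The S-polynomials (S(f_1,f_2)) all reduce to 0 modulo the current basis, so we have a Gröbner basis.
Inter-reduce: drop elements whose leading term is divisible by another's, tail-reduce, and make monic.
Reduced Gröbner basis: {v^2 - v + 20w + 18, u - 2v + 14w + 19}.

Buchberger on the second generating set:
h_1 = -3v^2 + 9/2u - 6v + 3w + 63/2, LT = v^2.
h_2 = -9v^2 + 12u - 15v - 12w + 66, LT = v^2.

S(h_1,h_2): lcm = v^2. S = -1/6u + 1/3v - 7/3w - 19/6.
  leading term u: no divisor's leading term divides it; move -1/6u to the remainder.
  leading term v: no divisor's leading term divides it; move 1/3v to the remainder.
  leading term w: no divisor's leading term divides it; move -7/3w to the remainder.
  leading term 1: no divisor's leading term divides it; move -19/6 to the remainder.
  remainder -1/6u + 1/3v - 7/3w - 19/6 ≠ 0; add k_3 = -1/6u + 1/3v - 7/3w - 19/6 to the basis.

The other S-polynomials (S(h_1,k_3), S(h_2,k_3)) all reduce to 0 modulo the current basis, so we have a Gröbner basis.
Inter-reduce: drop elements whose leading term is divisible by another's, tail-reduce, and make monic.
Reduced Gröbner basis: {v^2 - v + 20w + 18, u - 2v + 14w + 19}.

Same reduced basis, so the two generating sets span the same ideal.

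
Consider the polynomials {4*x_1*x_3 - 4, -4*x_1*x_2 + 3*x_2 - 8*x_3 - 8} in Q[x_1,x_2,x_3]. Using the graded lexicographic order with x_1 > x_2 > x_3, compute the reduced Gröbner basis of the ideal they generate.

G = {x_1*x_2 - 3/4*x_2 + 2*x_3 + 2, x_1*x_3 - 1, x_2*x_3 - 8/3*x_3**2 - 4/3*x_2 - 8/3*x_3}

Buchberger's algorithm terminates because the ascending chain of leading-term ideals stabilizes.

f_1 = 4*x_1*x_3 - 4, LT = x_1*x_3.
f_2 = -4*x_1*x_2 + 3*x_2 - 8*x_3 - 8, LT = x_1*x_2.

S(f_1,f_2): lcm = x_1*x_2*x_3. S = 3/4*x_2*x_3 - 2*x_3**2 - x_2 - 2*x_3.
  leading term x_2*x_3: no divisor's leading term divides it; move 3/4*x_2*x_3 to the remainder.
  leading term x_3**2: no divisor's leading term divides it; move -2*x_3**2 to the remainder.
  leading term x_2: no divisor's leading term divides it; move -x_2 to the remainder.
  leading term x_3: no divisor's leading term divides it; move -2*x_3 to the remainder.
  remainder 3/4*x_2*x_3 - 2*x_3**2 - x_2 - 2*x_3 ≠ 0; add g_3 = 3/4*x_2*x_3 - 2*x_3**2 - x_2 - 2*x_3 to the basis.

S(f_1,g_3): lcm = x_1*x_2*x_3. S = 8/3*x_1*x_3**2 + 4/3*x_1*x_2 + 8/3*x_1*x_3 - x_2.
  leading term x_1*x_3**2: subtract (2/3*x_3)·f_1 from 8/3*x_1*x_3**2 + 4/3*x_1*x_2 + 8/3*x_1*x_3 - x_2 → 4/3*x_1*x_2 + 8/3*x_1*x_3 - x_2 + 8/3*x_3
  leading term x_1*x_2: subtract (-1/3)·f_2 from 4/3*x_1*x_2 + 8/3*x_1*x_3 - x_2 + 8/3*x_3 → 8/3*x_1*x_3 - 8/3
  leading term x_1*x_3: subtract (2/3)·f_1 from 8/3*x_1*x_3 - 8/3 → 0
  remainder 0.

S(f_2,g_3): lcm = x_1*x_2*x_3. S = 8/3*x_1*x_3**2 + 4/3*x_1*x_2 + 8/3*x_1*x_3 - 3/4*x_2*x_3 + 2*x_3**2 + 2*x_3.
  leading term x_1*x_3**2: subtract (2/3*x_3)·f_1 from 8/3*x_1*x_3**2 + 4/3*x_1*x_2 + 8/3*x_1*x_3 - 3/4*x_2*x_3 + 2*x_3**2 + 2*x_3 → 4/3*x_1*x_2 + 8/3*x_1*x_3 - 3/4*x_2*x_3 + 2*x_3**2 + 14/3*x_3
  leading term x_1*x_2: subtract (-1/3)·f_2 from 4/3*x_1*x_2 + 8/3*x_1*x_3 - 3/4*x_2*x_3 + 2*x_3**2 + 14/3*x_3 → 8/3*x_1*x_3 - 3/4*x_2*x_3 + 2*x_3**2 + x_2 + 2*x_3 - 8/3
  leading term x_1*x_3: subtract (2/3)·f_1 from 8/3*x_1*x_3 - 3/4*x_2*x_3 + 2*x_3**2 + x_2 + 2*x_3 - 8/3 → -3/4*x_2*x_3 + 2*x_3**2 + x_2 + 2*x_3
  leading term x_2*x_3: subtract (-1)·g_3 from -3/4*x_2*x_3 + 2*x_3**2 + x_2 + 2*x_3 → 0
  remainder 0.

Every S-polynomial of the final basis reduces to 0, so we have a Gröbner basis.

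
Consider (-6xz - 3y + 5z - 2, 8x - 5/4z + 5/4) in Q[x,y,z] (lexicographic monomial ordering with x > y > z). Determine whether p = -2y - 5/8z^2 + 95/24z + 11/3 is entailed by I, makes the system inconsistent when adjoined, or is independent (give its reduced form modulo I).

First compute the reduced Gröbner basis of I by Buchberger's algorithm.
f_1 = -6xz - 3y + 5z - 2, LT = xz.
f_2 = 8x - 5/4z + 5/4, LT = x.

S(f_1,f_2): lcm = xz. S = 1/2y + 5/32z^2 - 95/96z + 1/3.
  reduce S modulo (f_1, f_2):
  remainder 1/2y + 5/32z^2 - 95/96z + 1/3 ≠ 0; add h_3 = 1/2y + 5/32z^2 - 95/96z + 1/3 to the basis.

The other S-polynomials (S(f_1,h_3), S(f_2,h_3)) all reduce to 0 modulo the current basis, so we have a Gröbner basis.
Inter-reduce: drop elements whose leading term is divisible by another's, tail-reduce, and make monic.
Reduced Gröbner basis: {x - 5/32z + 5/32, y + 5/16z^2 - 95/48z + 2/3}.
Label its elements g_1 = x - 5/32z + 5/32, g_2 = y + 5/16z^2 - 95/48z + 2/3.

Reduce p = -2y - 5/8z^2 + 95/24z + 11/3 modulo G:
  leading term y: subtract (-2)·g_2 from -2y - 5/8z^2 + 95/24z + 11/3 → 5
  leading term 1: no divisor's leading term divides it; move 5 to the remainder.
  normal form = 5.
The normal form is nonzero, so p ∉ I. Since p minus its normal form lies in I, I + (p) = I + (r) where r = 5; decide whether this ideal is the whole ring.
Here r = 5 is a nonzero constant, hence a unit: 1 ∈ I + (p), the Gröbner basis of I + (p) is {1}, and the enlarged system has no common solution — adjoining p is inconsistent.

The remainder on division by a Gröbner basis is unique — it is the normal form.

Adjoining -2y - 5/8z^2 + 95/24z + 11/3 makes the ideal the whole ring: the system is inconsistent.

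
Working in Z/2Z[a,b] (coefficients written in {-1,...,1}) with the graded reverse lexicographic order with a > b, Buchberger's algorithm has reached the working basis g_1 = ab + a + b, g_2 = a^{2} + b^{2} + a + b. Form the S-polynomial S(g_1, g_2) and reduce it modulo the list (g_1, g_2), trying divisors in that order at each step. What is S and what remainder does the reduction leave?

S(g_1, g_2) = b^{3} + a^{2} + b^{2}; remainder on division = b^{3} + a + b.

lcm(LM(g_1), LM(g_2)) = a^{2}b.
S = (lcm/LT(g_1))·g_1 − (lcm/LT(g_2))·g_2 = b^{3} + a^{2} + b^{2}.
Reduce S modulo (g_1, g_2) in that order:
  leading term b^{3}: no divisor's leading term divides it; move b^{3} to the remainder.
  leading term a^{2}: subtract (1)·g_2 from a^{2} + b^{2} → a + b
  leading term a: no divisor's leading term divides it; move a to the remainder.
  leading term b: no divisor's leading term divides it; move b to the remainder.
The remainder b^{3} + a + b is nonzero, so it would be added as the next basis element.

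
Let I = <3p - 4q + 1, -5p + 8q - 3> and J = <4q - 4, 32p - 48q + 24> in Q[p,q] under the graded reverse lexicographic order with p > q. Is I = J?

For a fixed monomial order, each ideal has a unique reduced Gröbner basis; comparing bases decides equality.
Buchberger on the first generating set:
f_1 = 3p - 4q + 1, LT = p.
f_2 = -5p + 8q - 3, LT = p.

S(f_1,f_2): lcm = p. S = \tfrac{4}{15}q - \tfrac{4}{15}.
  reduce S modulo (f_1, f_2):
  remainder \tfrac{4}{15}q - \tfrac{4}{15} ≠ 0; add g_3 = \tfrac{4}{15}q - \tfrac{4}{15} to the basis.

The other S-polynomials (S(f_1,g_3), S(f_2,g_3)) all reduce to 0 modulo the current basis, so we have a Gröbner basis.
Inter-reduce: drop elements whose leading term is divisible by another's, tail-reduce, and make monic.
Reduced Gröbner basis: {p - 1, q - 1}.

Buchberger on the second generating set:
h_1 = 4q - 4, LT = q.
h_2 = 32p - 48q + 24, LT = p.

The S-polynomials (S(h_1,h_2)) all reduce to 0 modulo the current basis, so we have a Gröbner basis.
Inter-reduce: drop elements whose leading term is divisible by another's, tail-reduce, and make monic.
Reduced Gröbner basis: {p - \tfrac{3}{4}, q - 1}.

Since the reduced bases disagree, the two ideals are not the same.

No, the ideals differ.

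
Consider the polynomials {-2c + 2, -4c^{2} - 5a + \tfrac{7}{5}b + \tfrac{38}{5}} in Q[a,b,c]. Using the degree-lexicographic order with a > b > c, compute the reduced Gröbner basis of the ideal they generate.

G = {a - \tfrac{7}{25}b - \tfrac{18}{25}, c - 1}

f_1 = -2c + 2, LT = c.
f_2 = -4c^{2} - 5a + \tfrac{7}{5}b + \tfrac{38}{5}, LT = c^{2}.

S(f_1,f_2): lcm = c^{2}. S = -\tfrac{5}{4}a + \tfrac{7}{20}b - c + \tfrac{19}{10}.
  reduce S modulo (f_1, f_2):
  remainder -\tfrac{5}{4}a + \tfrac{7}{20}b + \tfrac{9}{10} ≠ 0; add g_3 = -\tfrac{5}{4}a + \tfrac{7}{20}b + \tfrac{9}{10} to the basis.

The other S-polynomials (S(f_1,g_3), S(f_2,g_3)) all reduce to 0 modulo the current basis, so we have a Gröbner basis.
Inter-reduce: drop elements whose leading term is divisible by another's, tail-reduce, and make monic.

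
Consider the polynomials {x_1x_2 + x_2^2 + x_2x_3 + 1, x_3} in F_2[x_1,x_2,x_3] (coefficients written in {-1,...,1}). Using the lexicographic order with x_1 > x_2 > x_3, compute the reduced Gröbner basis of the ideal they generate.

f_1 = x_1x_2 + x_2^2 + x_2x_3 + 1, LT = x_1x_2.
f_2 = x_3, LT = x_3.

The S-polynomials (S(f_1,f_2)) all reduce to 0 modulo the current basis, so we have a Gröbner basis.

G = {x_1x_2 + x_2^2 + 1, x_3}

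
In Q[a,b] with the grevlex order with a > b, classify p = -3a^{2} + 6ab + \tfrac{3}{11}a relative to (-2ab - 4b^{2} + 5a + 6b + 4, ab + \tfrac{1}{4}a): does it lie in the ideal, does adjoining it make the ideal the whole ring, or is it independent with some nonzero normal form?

First compute the reduced Gröbner basis of I by Buchberger's algorithm.
f_1 = -2ab - 4b^{2} + 5a + 6b + 4, LT = ab.
f_2 = ab + \tfrac{1}{4}a, LT = ab.

S(f_1,f_2): lcm = ab. S = 2b^{2} - \tfrac{11}{4}a - 3b - 2.
  leading term b^{2}: no divisor's leading term divides it; move 2b^{2} to the remainder.
  leading term a: no divisor's leading term divides it; move -\tfrac{11}{4}a to the remainder.
  leading term b: no divisor's leading term divides it; move -3b to the remainder.
  leading term 1: no divisor's leading term divides it; move -2 to the remainder.
  remainder 2b^{2} - \tfrac{11}{4}a - 3b - 2 ≠ 0; add h_3 = 2b^{2} - \tfrac{11}{4}a - 3b - 2 to the basis.

S(f_1,h_3): lcm = ab^{2}. S = 2b^{3} + \tfrac{11}{8}a^{2} - ab - 3b^{2} + a - 2b.
  leading term b^{3}: subtract (b)·h_3 from 2b^{3} + \tfrac{11}{8}a^{2} - ab - 3b^{2} + a - 2b → \tfrac{11}{8}a^{2} + \tfrac{7}{4}ab + a
  leading term a^{2}: no divisor's leading term divides it; move \tfrac{11}{8}a^{2} to the remainder.
  leading term ab: subtract (-\tfrac{7}{8})·f_1 from \tfrac{7}{4}ab + a → -\tfrac{7}{2}b^{2} + \tfrac{43}{8}a + \tfrac{21}{4}b + \tfrac{7}{2}
  leading term b^{2}: subtract (-\tfrac{7}{4})·h_3 from -\tfrac{7}{2}b^{2} + \tfrac{43}{8}a + \tfrac{21}{4}b + \tfrac{7}{2} → \tfrac{9}{16}a
  leading term a: no divisor's leading term divides it; move \tfrac{9}{16}a to the remainder.
  remainder \tfrac{11}{8}a^{2} + \tfrac{9}{16}a ≠ 0; add h_4 = \tfrac{11}{8}a^{2} + \tfrac{9}{16}a to the basis.

The other S-polynomials (S(f_2,h_3), S(f_1,h_4), S(f_2,h_4), S(h_3,h_4)) all reduce to 0 modulo the current basis, so we have a Gröbner basis.
Inter-reduce: drop elements whose leading term is divisible by another's, tail-reduce, and make monic.
Reduced Gröbner basis: {a^{2} + \tfrac{9}{22}a, ab + \tfrac{1}{4}a, b^{2} - \tfrac{11}{8}a - \tfrac{3}{2}b - 1}.
Label its elements g_1 = a^{2} + \tfrac{9}{22}a, g_2 = ab + \tfrac{1}{4}a, g_3 = b^{2} - \tfrac{11}{8}a - \tfrac{3}{2}b - 1.

Reduce p = -3a^{2} + 6ab + \tfrac{3}{11}a modulo G:
  leading term a^{2}: subtract (-3)·g_1 from -3a^{2} + 6ab + \tfrac{3}{11}a → 6ab + \tfrac{3}{2}a
  leading term ab: subtract (6)·g_2 from 6ab + \tfrac{3}{2}a → 0
  normal form = 0.
Since the normal form is 0, p ∈ I.

Ideal membership is decidable via reduction modulo a Gröbner basis.

-3a^{2} + 6ab + \tfrac{3}{11}a lies in I (it reduces to 0).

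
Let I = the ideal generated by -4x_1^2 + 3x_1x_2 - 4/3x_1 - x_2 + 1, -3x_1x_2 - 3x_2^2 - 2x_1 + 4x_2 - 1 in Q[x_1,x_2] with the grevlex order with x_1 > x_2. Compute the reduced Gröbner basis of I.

G = {x_2^3 - 53/21x_2^2 - 20/21x_1 + 130/63x_2 - 34/63, x_1^2 + 3/4x_2^2 + 5/6x_1 - 3/4x_2, x_1x_2 + x_2^2 + 2/3x_1 - 4/3x_2 + 1/3}

f_1 = -4x_1^2 + 3x_1x_2 - 4/3x_1 - x_2 + 1, LT = x_1^2.
f_2 = -3x_1x_2 - 3x_2^2 - 2x_1 + 4x_2 - 1, LT = x_1x_2.

S(f_1,f_2): lcm = x_1^2x_2. S = -7/4x_1x_2^2 - 2/3x_1^2 + 5/3x_1x_2 + 1/4x_2^2 - 1/3x_1 - 1/4x_2.
  reduce S modulo (f_1, f_2):
  remainder 7/4x_2^3 - 53/12x_2^2 - 5/3x_1 + 65/18x_2 - 17/18 ≠ 0; add g_3 = 7/4x_2^3 - 53/12x_2^2 - 5/3x_1 + 65/18x_2 - 17/18 to the basis.

The other S-polynomials (S(f_1,g_3), S(f_2,g_3)) all reduce to 0 modulo the current basis, so we have a Gröbner basis.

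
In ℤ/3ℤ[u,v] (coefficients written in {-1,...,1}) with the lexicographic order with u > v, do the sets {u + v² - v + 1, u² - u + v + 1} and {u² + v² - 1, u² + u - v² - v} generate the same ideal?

Yes, the ideals are equal.

Two ideals are equal iff their reduced Gröbner bases coincide (the reduced basis is unique for a fixed ordering).
Buchberger on the first generating set:
f_1 = u + v² - v + 1, LT = u.
f_2 = u² - u + v + 1, LT = u².

S(f_1,f_2): lcm = u². S = uv² - uv - u - v - 1.
  leading term uv²: subtract (v²)·f_1 from uv² - uv - u - v - 1 → -uv - u - v⁴ + v³ - v² - v - 1
  leading term uv: subtract (-v)·f_1 from -uv - u - v⁴ + v³ - v² - v - 1 → -u - v⁴ - v³ + v² - 1
  leading term u: subtract (-1)·f_1 from -u - v⁴ - v³ + v² - 1 → -v⁴ - v³ - v² - v
  leading term v⁴: no divisor's leading term divides it; move -v⁴ to the remainder.
  leading term v³: no divisor's leading term divides it; move -v³ to the remainder.
  leading term v²: no divisor's leading term divides it; move -v² to the remainder.
  leading term v: no divisor's leading term divides it; move -v to the remainder.
  remainder -v⁴ - v³ - v² - v ≠ 0; add g_3 = -v⁴ - v³ - v² - v to the basis.

S(f_1,g_3): leading monomials are coprime, so the S-polynomial reduces to 0 (Buchberger's first criterion).
S(f_2,g_3): leading monomials are coprime, so the S-polynomial reduces to 0 (Buchberger's first criterion).
Every S-polynomial of the final basis reduces to 0, so we have a Gröbner basis.
Inter-reduce: drop elements whose leading term is divisible by another's, tail-reduce, and make monic.
Reduced Gröbner basis: {u + v² - v + 1, v⁴ + v³ + v² + v}.

Buchberger on the second generating set:
h_1 = u² + v² - 1, LT = u².
h_2 = u² + u - v² - v, LT = u².

S(h_1,h_2): lcm = u². S = -u - v² + v - 1.
  leading term u: no divisor's leading term divides it; move -u to the remainder.
  leading term v²: no divisor's leading term divides it; move -v² to the remainder.
  leading term v: no divisor's leading term divides it; move v to the remainder.
  leading term 1: no divisor's leading term divides it; move -1 to the remainder.
  remainder -u - v² + v - 1 ≠ 0; add k_3 = -u - v² + v - 1 to the basis.

S(h_1,k_3): lcm = u². S = -uv² + uv - u + v² - 1.
  leading term uv²: subtract (v²)·k_3 from -uv² + uv - u + v² - 1 → uv - u + v⁴ - v³ - v² - 1
  leading term uv: subtract (-v)·k_3 from uv - u + v⁴ - v³ - v² - 1 → -u + v⁴ + v³ - v - 1
  leading term u: subtract (1)·k_3 from -u + v⁴ + v³ - v - 1 → v⁴ + v³ + v² + v
  leading term v⁴: no divisor's leading term divides it; move v⁴ to the remainder.
  leading term v³: no divisor's leading term divides it; move v³ to the remainder.
  leading term v²: no divisor's leading term divides it; move v² to the remainder.
  leading term v: no divisor's leading term divides it; move v to the remainder.
  remainder v⁴ + v³ + v² + v ≠ 0; add k_4 = v⁴ + v³ + v² + v to the basis.

S(h_2,k_3): lcm = u². S = -uv² + uv - v² - v.
  leading term uv²: subtract (v²)·k_3 from -uv² + uv - v² - v → uv + v⁴ - v³ - v
  leading term uv: subtract (-v)·k_3 from uv + v⁴ - v³ - v → v⁴ + v³ + v² + v
  leading term v⁴: subtract (1)·k_4 from v⁴ + v³ + v² + v → 0
  remainder 0.

S(h_1,k_4): leading monomials are coprime, so the S-polynomial reduces to 0 (Buchberger's first criterion).
S(h_2,k_4): leading monomials are coprime, so the S-polynomial reduces to 0 (Buchberger's first criterion).
S(k_3,k_4): leading monomials are coprime, so the S-polynomial reduces to 0 (Buchberger's first criterion).
Every S-polynomial of the final basis reduces to 0, so we have a Gröbner basis.
Inter-reduce: drop elements whose leading term is divisible by another's, tail-reduce, and make monic.
Reduced Gröbner basis: {u + v² - v + 1, v⁴ + v³ + v² + v}.

These coincide, so the ideals are equal.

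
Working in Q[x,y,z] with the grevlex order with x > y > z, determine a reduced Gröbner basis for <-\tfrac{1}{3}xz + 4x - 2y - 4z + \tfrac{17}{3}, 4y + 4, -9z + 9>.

f_1 = -\tfrac{1}{3}xz + 4x - 2y - 4z + \tfrac{17}{3}, LT = xz.
f_2 = 4y + 4, LT = y.
f_3 = -9z + 9, LT = z.

S(f_1,f_2): leading monomials are coprime, so the S-polynomial reduces to 0 (Buchberger's first criterion).
S(f_1,f_3): lcm = xz. S = -11x + 6y + 12z - 17.
  leading term x: no divisor's leading term divides it; move -11x to the remainder.
  leading term y: subtract (\tfrac{3}{2})·f_2 from 6y + 12z - 17 → 12z - 23
  leading term z: subtract (-\tfrac{4}{3})·f_3 from 12z - 23 → -11
  leading term 1: no divisor's leading term divides it; move -11 to the remainder.
  remainder -11x - 11 ≠ 0; add g_4 = -11x - 11 to the basis.

S(f_2,f_3): leading monomials are coprime, so the S-polynomial reduces to 0 (Buchberger's first criterion).
S(f_1,g_4): lcm = xz. S = -12x + 6y + 11z - 17.
  leading term x: subtract (\tfrac{12}{11})·g_4 from -12x + 6y + 11z - 17 → 6y + 11z - 5
  leading term y: subtract (\tfrac{3}{2})·f_2 from 6y + 11z - 5 → 11z - 11
  leading term z: subtract (-\tfrac{11}{9})·f_3 from 11z - 11 → 0
  remainder 0.

S(f_2,g_4): leading monomials are coprime, so the S-polynomial reduces to 0 (Buchberger's first criterion).
S(f_3,g_4): leading monomials are coprime, so the S-polynomial reduces to 0 (Buchberger's first criterion).
Every S-polynomial of the final basis reduces to 0, so we have a Gröbner basis.
Inter-reduce: drop elements whose leading term is divisible by another's, tail-reduce, and make monic.

G = {x + 1, y + 1, z - 1}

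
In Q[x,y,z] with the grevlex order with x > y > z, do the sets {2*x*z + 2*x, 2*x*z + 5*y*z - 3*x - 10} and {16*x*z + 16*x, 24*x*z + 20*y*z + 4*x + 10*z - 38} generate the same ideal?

Equality of ideals is decidable: compute both reduced Gröbner bases (unique for the ordering) and check whether they agree.
Buchberger on the first generating set:
f_1 = 2*x*z + 2*x, LT = x*z.
f_2 = 2*x*z + 5*y*z - 3*x - 10, LT = x*z.

S(f_1,f_2): lcm = x*z. S = -5/2*y*z + 5/2*x + 5.
  reduce S modulo (f_1, f_2):
  remainder -5/2*y*z + 5/2*x + 5 ≠ 0; add g_3 = -5/2*y*z + 5/2*x + 5 to the basis.

S(f_1,g_3): lcm = x*y*z. S = x**2 + x*y + 2*x.
  reduce S modulo (f_1, f_2, g_3):
  remainder x**2 + x*y + 2*x ≠ 0; add g_4 = x**2 + x*y + 2*x to the basis.

The other S-polynomials (S(f_2,g_3), S(f_1,g_4), S(f_2,g_4), S(g_3,g_4)) all reduce to 0 modulo the current basis, so we have a Gröbner basis.
Inter-reduce: drop elements whose leading term is divisible by another's, tail-reduce, and make monic.
Reduced Gröbner basis: {x**2 + x*y + 2*x, x*z + x, y*z - x - 2}.

Buchberger on the second generating set:
h_1 = 16*x*z + 16*x, LT = x*z.
h_2 = 24*x*z + 20*y*z + 4*x + 10*z - 38, LT = x*z.

S(h_1,h_2): lcm = x*z. S = -5/6*y*z + 5/6*x - 5/12*z + 19/12.
  reduce S modulo (h_1, h_2):
  remainder -5/6*y*z + 5/6*x - 5/12*z + 19/12 ≠ 0; add k_3 = -5/6*y*z + 5/6*x - 5/12*z + 19/12 to the basis.

S(h_1,k_3): lcm = x*y*z. S = x**2 + x*y - 1/2*x*z + 19/10*x.
  reduce S modulo (h_1, h_2, k_3):
  remainder x**2 + x*y + 12/5*x ≠ 0; add k_4 = x**2 + x*y + 12/5*x to the basis.

The other S-polynomials (S(h_2,k_3), S(h_1,k_4), S(h_2,k_4), S(k_3,k_4)) all reduce to 0 modulo the current basis, so we have a Gröbner basis.
Inter-reduce: drop elements whose leading term is divisible by another's, tail-reduce, and make monic.
Reduced Gröbner basis: {x**2 + x*y + 12/5*x, x*z + x, y*z - x + 1/2*z - 19/10}.

The bases are distinct; the ideals are different.

No, the ideals differ.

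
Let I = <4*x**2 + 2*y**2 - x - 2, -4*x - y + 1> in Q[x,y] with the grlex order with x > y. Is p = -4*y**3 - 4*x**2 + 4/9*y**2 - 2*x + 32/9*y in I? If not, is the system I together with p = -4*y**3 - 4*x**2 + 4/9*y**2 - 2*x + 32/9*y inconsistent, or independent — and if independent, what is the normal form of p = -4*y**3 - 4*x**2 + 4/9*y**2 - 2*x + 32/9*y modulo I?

First compute the reduced Gröbner basis of I by Buchberger's algorithm.
f_1 = 4*x**2 + 2*y**2 - x - 2, LT = x**2.
f_2 = -4*x - y + 1, LT = x.

S(f_1,f_2): lcm = x**2. S = -1/4*x*y + 1/2*y**2 - 1/2.
  leading term x*y: subtract (1/16*y)·f_2 from -1/4*x*y + 1/2*y**2 - 1/2 → 9/16*y**2 - 1/16*y - 1/2
  leading term y**2: no divisor's leading term divides it; move 9/16*y**2 to the remainder.
  leading term y: no divisor's leading term divides it; move -1/16*y to the remainder.
  leading term 1: no divisor's leading term divides it; move -1/2 to the remainder.
  remainder 9/16*y**2 - 1/16*y - 1/2 ≠ 0; add h_3 = 9/16*y**2 - 1/16*y - 1/2 to the basis.

The other S-polynomials (S(f_1,h_3), S(f_2,h_3)) all reduce to 0 modulo the current basis, so we have a Gröbner basis.
Inter-reduce: drop elements whose leading term is divisible by another's, tail-reduce, and make monic.
Reduced Gröbner basis: {y**2 - 1/9*y - 8/9, x + 1/4*y - 1/4}.
Label its elements g_1 = y**2 - 1/9*y - 8/9, g_2 = x + 1/4*y - 1/4.

Reduce p = -4*y**3 - 4*x**2 + 4/9*y**2 - 2*x + 32/9*y modulo G:
  leading term y**3: subtract (-4*y)·g_1 from -4*y**3 - 4*x**2 + 4/9*y**2 - 2*x + 32/9*y → -4*x**2 - 2*x
  leading term x**2: subtract (-4*x)·g_2 from -4*x**2 - 2*x → x*y - 3*x
  leading term x*y: subtract (y)·g_2 from x*y - 3*x → -1/4*y**2 - 3*x + 1/4*y
  leading term y**2: subtract (-1/4)·g_1 from -1/4*y**2 - 3*x + 1/4*y → -3*x + 2/9*y - 2/9
  leading term x: subtract (-3)·g_2 from -3*x + 2/9*y - 2/9 → 35/36*y - 35/36
  leading term y: no divisor's leading term divides it; move 35/36*y to the remainder.
  leading term 1: no divisor's leading term divides it; move -35/36 to the remainder.
  normal form = 35/36*y - 35/36.
The normal form is nonzero, so p ∉ I. Since p minus its normal form lies in I, I + (p) = I + (r) where r = 35/36*y - 35/36; decide whether this ideal is the whole ring.
Run Buchberger on G together with r (pairs among the g_i already reduce to 0 since G is a Gröbner basis):
g_1 = y**2 - 1/9*y - 8/9, LT = y**2.
g_2 = x + 1/4*y - 1/4, LT = x.
r = 35/36*y - 35/36, LT = y.

The S-polynomials (S(g_1,g_2), S(g_1,r), S(g_2,r)) all reduce to 0 modulo the current basis, so we have a Gröbner basis.
Inter-reduce: drop elements whose leading term is divisible by another's, tail-reduce, and make monic.
Reduced Gröbner basis: {x, y - 1}.
The reduced Gröbner basis of I + (p) is {x, y - 1} ≠ {1}, a proper ideal, so the enlarged system stays consistent: p is independent of I, with normal form 35/36*y - 35/36.

The remainder on division by a Gröbner basis is unique — it is the normal form.

-4*y**3 - 4*x**2 + 4/9*y**2 - 2*x + 32/9*y is independent of I; its normal form modulo I is 35/36*y - 35/36.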